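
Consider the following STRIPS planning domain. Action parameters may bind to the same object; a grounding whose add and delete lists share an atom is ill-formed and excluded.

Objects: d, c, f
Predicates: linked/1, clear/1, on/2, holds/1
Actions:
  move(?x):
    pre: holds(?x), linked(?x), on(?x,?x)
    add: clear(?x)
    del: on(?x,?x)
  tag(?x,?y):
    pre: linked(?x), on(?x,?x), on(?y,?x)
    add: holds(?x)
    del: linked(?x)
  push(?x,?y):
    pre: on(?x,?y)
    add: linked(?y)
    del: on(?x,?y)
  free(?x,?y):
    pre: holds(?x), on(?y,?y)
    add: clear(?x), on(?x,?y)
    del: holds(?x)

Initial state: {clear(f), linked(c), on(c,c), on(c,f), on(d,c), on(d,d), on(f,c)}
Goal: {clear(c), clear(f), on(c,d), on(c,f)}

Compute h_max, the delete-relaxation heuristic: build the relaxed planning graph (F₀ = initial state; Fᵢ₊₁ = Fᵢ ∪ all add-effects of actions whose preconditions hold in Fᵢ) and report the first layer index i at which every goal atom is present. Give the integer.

2

F0 = init (7 atoms)
F1 = F0 ∪ {holds(c), linked(d), linked(f)}  (10 atoms)
F2 = F1 ∪ {clear(c), holds(d), on(c,d)}  (13 atoms)
goal ⊆ F2  ⇒  h_max = 2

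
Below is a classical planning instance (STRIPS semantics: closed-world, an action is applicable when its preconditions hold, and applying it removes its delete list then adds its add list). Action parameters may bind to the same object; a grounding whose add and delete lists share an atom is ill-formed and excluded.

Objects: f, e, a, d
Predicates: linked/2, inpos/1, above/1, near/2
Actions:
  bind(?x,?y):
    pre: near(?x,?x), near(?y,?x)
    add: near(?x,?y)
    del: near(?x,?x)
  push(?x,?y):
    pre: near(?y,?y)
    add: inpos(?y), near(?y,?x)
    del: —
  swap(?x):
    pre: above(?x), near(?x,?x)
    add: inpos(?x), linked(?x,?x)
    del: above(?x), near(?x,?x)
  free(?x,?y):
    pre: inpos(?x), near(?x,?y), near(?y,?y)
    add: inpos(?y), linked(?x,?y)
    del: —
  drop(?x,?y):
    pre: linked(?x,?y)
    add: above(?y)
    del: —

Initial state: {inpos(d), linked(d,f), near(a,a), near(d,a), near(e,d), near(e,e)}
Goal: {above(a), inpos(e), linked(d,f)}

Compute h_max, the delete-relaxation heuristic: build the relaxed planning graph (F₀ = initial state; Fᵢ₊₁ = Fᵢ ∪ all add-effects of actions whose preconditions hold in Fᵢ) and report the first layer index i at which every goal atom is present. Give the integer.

F0 = init (6 atoms)
F1 = F0 ∪ {above(f), inpos(a), inpos(e), linked(d,a), near(a,d), near(a,e), near(a,f), near(e,a), near(e,f)}  (15 atoms)
F2 = F1 ∪ {above(a), linked(a,a), linked(a,e), linked(e,a), linked(e,e)}  (20 atoms)
goal ⊆ F2  ⇒  h_max = 2

2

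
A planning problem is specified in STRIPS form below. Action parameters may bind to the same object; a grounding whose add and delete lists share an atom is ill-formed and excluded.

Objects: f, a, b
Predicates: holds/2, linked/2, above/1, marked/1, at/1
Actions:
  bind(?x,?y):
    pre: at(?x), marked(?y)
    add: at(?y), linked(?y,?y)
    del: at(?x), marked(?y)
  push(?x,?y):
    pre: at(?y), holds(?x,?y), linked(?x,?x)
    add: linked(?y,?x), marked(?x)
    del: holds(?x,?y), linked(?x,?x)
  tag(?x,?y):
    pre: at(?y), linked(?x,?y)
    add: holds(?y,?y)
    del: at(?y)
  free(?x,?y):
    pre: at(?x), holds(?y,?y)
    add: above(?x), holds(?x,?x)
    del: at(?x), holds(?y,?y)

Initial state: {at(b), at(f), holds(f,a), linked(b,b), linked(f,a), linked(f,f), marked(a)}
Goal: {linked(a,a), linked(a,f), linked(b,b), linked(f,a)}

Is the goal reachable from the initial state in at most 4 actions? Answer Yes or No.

1. bind(f,a)  →  {at(a), at(b), holds(f,a), linked(a,a), linked(b,b), linked(f,a), linked(f,f)}
2. push(f,a)  →  {at(a), at(b), linked(a,a), linked(a,f), linked(b,b), linked(f,a), marked(f)}
optimal plan length = 2; 2 ≤ 4

Yes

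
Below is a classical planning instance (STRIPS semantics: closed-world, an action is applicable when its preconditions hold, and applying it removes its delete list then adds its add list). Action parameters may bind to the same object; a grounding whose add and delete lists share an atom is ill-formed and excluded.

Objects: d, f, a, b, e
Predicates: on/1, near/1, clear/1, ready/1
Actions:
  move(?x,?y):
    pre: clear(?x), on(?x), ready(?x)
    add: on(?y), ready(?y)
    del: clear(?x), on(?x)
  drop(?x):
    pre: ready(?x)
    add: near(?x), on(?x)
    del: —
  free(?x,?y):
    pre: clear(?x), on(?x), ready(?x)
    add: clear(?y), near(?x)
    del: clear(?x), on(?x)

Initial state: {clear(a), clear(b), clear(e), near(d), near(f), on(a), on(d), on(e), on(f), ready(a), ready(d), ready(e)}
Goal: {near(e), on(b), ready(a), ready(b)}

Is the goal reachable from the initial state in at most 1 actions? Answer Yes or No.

1. move(a,b)  →  {clear(b), clear(e), near(d), near(f), on(b), on(d), on(e), on(f), ready(a), ready(b), ready(d), ready(e)}
2. drop(e)  →  {clear(b), clear(e), near(d), near(e), near(f), on(b), on(d), on(e), on(f), ready(a), ready(b), ready(d), ready(e)}
optimal plan length = 2; 2 > 1

No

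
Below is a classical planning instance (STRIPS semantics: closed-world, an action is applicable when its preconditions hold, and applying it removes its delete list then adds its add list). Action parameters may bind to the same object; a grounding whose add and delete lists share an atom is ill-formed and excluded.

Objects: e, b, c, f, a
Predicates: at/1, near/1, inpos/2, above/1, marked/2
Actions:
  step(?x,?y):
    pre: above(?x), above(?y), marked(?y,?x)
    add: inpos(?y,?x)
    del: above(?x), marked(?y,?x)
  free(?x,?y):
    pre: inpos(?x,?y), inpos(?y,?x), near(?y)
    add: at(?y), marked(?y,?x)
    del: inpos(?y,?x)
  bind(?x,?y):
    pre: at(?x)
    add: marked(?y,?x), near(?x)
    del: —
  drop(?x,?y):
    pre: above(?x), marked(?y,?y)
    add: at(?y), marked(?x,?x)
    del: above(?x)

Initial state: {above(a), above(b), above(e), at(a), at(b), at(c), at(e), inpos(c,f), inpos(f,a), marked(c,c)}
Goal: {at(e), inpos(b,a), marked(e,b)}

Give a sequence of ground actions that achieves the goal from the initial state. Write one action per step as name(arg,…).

1. bind(b,e)  →  {above(a), above(b), above(e), at(a), at(b), at(c), at(e), inpos(c,f), inpos(f,a), marked(c,c), marked(e,b), near(b)}
2. bind(a,b)  →  {above(a), above(b), above(e), at(a), at(b), at(c), at(e), inpos(c,f), inpos(f,a), marked(b,a), marked(c,c), marked(e,b), near(a), near(b)}
3. step(a,b)  →  {above(b), above(e), at(a), at(b), at(c), at(e), inpos(b,a), inpos(c,f), inpos(f,a), marked(c,c), marked(e,b), near(a), near(b)}

bind(b,e); bind(a,b); step(a,b)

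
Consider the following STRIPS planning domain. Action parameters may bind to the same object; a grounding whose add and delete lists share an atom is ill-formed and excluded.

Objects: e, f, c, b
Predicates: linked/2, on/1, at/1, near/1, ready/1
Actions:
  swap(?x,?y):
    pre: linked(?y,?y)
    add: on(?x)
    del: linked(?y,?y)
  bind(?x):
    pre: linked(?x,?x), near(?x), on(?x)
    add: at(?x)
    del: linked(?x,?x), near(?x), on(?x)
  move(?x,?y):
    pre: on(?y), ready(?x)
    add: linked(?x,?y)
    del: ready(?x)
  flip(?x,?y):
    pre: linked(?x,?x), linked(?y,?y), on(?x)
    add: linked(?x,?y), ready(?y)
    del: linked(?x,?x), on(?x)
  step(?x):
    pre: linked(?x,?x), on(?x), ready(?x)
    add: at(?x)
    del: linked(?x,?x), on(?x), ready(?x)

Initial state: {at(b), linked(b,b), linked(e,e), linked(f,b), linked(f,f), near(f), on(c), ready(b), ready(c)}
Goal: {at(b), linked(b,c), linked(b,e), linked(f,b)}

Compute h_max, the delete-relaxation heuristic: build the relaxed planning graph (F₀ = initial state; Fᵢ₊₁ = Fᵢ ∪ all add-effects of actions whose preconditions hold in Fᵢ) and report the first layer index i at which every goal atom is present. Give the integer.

F0 = init (9 atoms)
F1 = F0 ∪ {linked(b,c), linked(c,c), on(b), on(e), on(f)}  (14 atoms)
F2 = F1 ∪ {at(c), at(f), linked(b,e), linked(b,f), linked(c,b), linked(c,e), linked(c,f), linked(e,b), linked(e,c), linked(e,f), linked(f,c), linked(f,e), ready(e), ready(f)}  (28 atoms)
goal ⊆ F2  ⇒  h_max = 2

2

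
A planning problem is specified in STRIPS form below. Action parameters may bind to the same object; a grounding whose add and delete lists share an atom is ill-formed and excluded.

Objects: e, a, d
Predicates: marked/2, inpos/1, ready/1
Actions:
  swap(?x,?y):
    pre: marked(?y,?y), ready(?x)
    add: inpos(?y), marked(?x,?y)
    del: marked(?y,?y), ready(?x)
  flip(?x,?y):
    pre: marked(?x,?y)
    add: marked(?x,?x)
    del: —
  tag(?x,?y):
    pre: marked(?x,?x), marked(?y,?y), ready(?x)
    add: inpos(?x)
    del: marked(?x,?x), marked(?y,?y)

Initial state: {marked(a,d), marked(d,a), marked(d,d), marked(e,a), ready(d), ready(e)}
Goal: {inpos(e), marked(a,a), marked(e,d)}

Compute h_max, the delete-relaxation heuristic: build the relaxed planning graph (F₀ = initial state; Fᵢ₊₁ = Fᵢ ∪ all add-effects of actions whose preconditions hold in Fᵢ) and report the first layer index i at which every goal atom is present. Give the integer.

F0 = init (6 atoms)
F1 = F0 ∪ {inpos(d), marked(a,a), marked(e,d), marked(e,e)}  (10 atoms)
F2 = F1 ∪ {inpos(a), inpos(e), marked(d,e)}  (13 atoms)
goal ⊆ F2  ⇒  h_max = 2

2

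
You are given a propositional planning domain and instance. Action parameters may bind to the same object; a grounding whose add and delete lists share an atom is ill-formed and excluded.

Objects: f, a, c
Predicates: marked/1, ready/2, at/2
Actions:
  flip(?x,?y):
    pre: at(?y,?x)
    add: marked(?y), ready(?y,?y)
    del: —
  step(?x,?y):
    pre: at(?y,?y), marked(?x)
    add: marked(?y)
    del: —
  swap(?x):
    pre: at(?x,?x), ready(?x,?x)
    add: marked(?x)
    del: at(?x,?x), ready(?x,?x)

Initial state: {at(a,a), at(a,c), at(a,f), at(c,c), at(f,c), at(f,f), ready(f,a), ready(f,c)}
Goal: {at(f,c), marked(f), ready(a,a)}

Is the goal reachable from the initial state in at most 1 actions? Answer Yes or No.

1. flip(f,f)  →  {at(a,a), at(a,c), at(a,f), at(c,c), at(f,c), at(f,f), marked(f), ready(f,a), ready(f,c), ready(f,f)}
2. flip(f,a)  →  {at(a,a), at(a,c), at(a,f), at(c,c), at(f,c), at(f,f), marked(a), marked(f), ready(a,a), ready(f,a), ready(f,c), ready(f,f)}
optimal plan length = 2; 2 > 1

No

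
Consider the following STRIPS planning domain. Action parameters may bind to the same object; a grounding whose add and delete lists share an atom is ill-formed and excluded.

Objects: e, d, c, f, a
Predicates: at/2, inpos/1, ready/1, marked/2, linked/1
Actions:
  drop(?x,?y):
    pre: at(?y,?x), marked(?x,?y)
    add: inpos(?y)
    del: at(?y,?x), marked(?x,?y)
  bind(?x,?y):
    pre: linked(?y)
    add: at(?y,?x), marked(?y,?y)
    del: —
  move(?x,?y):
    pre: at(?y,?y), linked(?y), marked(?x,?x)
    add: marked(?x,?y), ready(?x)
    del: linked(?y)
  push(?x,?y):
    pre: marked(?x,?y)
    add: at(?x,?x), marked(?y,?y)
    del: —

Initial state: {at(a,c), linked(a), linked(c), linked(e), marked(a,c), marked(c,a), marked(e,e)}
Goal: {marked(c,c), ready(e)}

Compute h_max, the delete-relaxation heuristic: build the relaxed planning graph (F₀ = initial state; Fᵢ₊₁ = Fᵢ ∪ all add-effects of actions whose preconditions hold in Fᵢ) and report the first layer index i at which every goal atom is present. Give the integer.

2

F0 = init (7 atoms)
F1 = F0 ∪ {at(a,a), at(a,d), at(a,e), at(a,f), at(c,a), at(c,c), at(c,d), at(c,e), at(c,f), at(e,a), at(e,c), at(e,d), at(e,e), at(e,f), inpos(a), marked(a,a), marked(c,c)}  (24 atoms)
F2 = F1 ∪ {inpos(c), inpos(e), marked(a,e), marked(c,e), marked(e,a), marked(e,c), ready(a), ready(c), ready(e)}  (33 atoms)
goal ⊆ F2  ⇒  h_max = 2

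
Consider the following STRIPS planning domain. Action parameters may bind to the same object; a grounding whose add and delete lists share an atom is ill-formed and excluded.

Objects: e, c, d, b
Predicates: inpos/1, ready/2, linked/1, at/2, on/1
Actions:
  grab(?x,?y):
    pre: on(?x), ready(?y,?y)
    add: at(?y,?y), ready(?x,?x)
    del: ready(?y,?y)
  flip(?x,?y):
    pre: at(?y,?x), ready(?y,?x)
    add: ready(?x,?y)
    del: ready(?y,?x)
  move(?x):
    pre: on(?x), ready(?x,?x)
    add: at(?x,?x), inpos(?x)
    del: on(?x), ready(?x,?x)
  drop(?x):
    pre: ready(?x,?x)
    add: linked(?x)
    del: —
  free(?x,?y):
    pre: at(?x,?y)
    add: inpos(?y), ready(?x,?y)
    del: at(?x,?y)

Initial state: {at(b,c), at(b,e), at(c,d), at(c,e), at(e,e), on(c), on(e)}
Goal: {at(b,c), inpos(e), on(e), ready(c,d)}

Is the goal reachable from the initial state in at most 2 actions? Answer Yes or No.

Yes

1. free(e,e)  →  {at(b,c), at(b,e), at(c,d), at(c,e), inpos(e), on(c), on(e), ready(e,e)}
2. free(c,d)  →  {at(b,c), at(b,e), at(c,e), inpos(d), inpos(e), on(c), on(e), ready(c,d), ready(e,e)}
optimal plan length = 2; 2 ≤ 2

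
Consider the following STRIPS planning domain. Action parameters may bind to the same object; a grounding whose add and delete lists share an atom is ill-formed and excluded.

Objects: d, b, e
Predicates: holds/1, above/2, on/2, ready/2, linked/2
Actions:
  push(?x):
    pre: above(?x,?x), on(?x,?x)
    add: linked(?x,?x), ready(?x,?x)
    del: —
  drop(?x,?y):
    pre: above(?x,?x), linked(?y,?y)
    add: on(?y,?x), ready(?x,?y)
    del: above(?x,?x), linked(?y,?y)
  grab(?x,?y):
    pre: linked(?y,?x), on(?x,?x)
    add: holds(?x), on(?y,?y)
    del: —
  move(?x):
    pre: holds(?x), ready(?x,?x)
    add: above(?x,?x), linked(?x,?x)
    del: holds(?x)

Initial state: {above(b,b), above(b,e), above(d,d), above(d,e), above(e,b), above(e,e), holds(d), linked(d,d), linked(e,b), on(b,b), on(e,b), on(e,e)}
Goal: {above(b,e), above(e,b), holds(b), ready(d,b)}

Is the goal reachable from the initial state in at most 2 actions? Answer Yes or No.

1. push(b)  →  {above(b,b), above(b,e), above(d,d), above(d,e), above(e,b), above(e,e), holds(d), linked(b,b), linked(d,d), linked(e,b), on(b,b), on(e,b), on(e,e), ready(b,b)}
2. drop(d,b)  →  {above(b,b), above(b,e), above(d,e), above(e,b), above(e,e), holds(d), linked(d,d), linked(e,b), on(b,b), on(b,d), on(e,b), on(e,e), ready(b,b), ready(d,b)}
3. grab(b,e)  →  {above(b,b), above(b,e), above(d,e), above(e,b), above(e,e), holds(b), holds(d), linked(d,d), linked(e,b), on(b,b), on(b,d), on(e,b), on(e,e), ready(b,b), ready(d,b)}
optimal plan length = 3; 3 > 2

No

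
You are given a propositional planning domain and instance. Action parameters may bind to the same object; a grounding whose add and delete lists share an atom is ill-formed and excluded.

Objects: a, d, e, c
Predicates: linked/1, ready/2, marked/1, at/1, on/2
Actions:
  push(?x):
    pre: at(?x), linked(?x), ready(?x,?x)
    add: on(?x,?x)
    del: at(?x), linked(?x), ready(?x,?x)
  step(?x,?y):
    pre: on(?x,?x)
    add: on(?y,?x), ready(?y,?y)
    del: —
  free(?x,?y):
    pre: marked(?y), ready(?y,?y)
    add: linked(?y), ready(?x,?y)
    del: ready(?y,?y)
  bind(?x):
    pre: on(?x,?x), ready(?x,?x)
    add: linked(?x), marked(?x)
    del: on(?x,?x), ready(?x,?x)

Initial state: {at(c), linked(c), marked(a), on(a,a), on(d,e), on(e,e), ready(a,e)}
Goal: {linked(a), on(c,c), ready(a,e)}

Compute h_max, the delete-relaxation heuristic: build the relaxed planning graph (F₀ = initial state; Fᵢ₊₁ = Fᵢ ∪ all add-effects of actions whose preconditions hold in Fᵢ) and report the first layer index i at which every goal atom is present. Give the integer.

2

F0 = init (7 atoms)
F1 = F0 ∪ {on(a,e), on(c,a), on(c,e), on(d,a), on(e,a), ready(a,a), ready(c,c), ready(d,d), ready(e,e)}  (16 atoms)
F2 = F1 ∪ {linked(a), linked(e), marked(e), on(c,c), ready(c,a), ready(d,a), ready(e,a)}  (23 atoms)
goal ⊆ F2  ⇒  h_max = 2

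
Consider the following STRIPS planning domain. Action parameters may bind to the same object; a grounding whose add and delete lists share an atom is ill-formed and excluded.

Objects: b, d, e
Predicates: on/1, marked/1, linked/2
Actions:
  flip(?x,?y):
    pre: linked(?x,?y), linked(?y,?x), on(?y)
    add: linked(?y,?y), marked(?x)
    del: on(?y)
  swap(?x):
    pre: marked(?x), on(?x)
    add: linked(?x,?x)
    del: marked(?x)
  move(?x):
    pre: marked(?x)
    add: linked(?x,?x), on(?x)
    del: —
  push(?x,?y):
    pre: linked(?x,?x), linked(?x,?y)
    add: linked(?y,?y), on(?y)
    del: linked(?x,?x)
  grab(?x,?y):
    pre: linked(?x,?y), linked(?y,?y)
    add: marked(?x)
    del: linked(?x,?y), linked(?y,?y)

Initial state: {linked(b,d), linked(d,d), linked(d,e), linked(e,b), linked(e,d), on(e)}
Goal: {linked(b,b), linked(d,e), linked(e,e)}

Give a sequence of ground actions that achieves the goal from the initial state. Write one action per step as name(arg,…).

flip(d,e); push(e,b); push(d,e)

1. flip(d,e)  →  {linked(b,d), linked(d,d), linked(d,e), linked(e,b), linked(e,d), linked(e,e), marked(d)}
2. push(e,b)  →  {linked(b,b), linked(b,d), linked(d,d), linked(d,e), linked(e,b), linked(e,d), marked(d), on(b)}
3. push(d,e)  →  {linked(b,b), linked(b,d), linked(d,e), linked(e,b), linked(e,d), linked(e,e), marked(d), on(b), on(e)}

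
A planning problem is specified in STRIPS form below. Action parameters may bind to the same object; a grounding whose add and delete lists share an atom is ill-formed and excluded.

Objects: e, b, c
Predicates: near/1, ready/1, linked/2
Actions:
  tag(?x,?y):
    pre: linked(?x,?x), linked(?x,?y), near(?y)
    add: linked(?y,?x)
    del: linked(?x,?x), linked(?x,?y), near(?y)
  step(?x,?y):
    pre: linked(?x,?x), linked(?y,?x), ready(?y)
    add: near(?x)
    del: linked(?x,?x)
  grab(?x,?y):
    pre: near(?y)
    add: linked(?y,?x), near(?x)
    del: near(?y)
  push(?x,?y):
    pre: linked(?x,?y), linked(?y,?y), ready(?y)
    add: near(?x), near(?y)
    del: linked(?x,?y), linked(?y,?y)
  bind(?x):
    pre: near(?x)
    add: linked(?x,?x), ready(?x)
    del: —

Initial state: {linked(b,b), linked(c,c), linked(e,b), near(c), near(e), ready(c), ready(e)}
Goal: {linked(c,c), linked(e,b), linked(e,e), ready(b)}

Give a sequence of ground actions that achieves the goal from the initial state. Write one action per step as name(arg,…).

step(b,e); bind(e); bind(b)

1. step(b,e)  →  {linked(c,c), linked(e,b), near(b), near(c), near(e), ready(c), ready(e)}
2. bind(e)  →  {linked(c,c), linked(e,b), linked(e,e), near(b), near(c), near(e), ready(c), ready(e)}
3. bind(b)  →  {linked(b,b), linked(c,c), linked(e,b), linked(e,e), near(b), near(c), near(e), ready(b), ready(c), ready(e)}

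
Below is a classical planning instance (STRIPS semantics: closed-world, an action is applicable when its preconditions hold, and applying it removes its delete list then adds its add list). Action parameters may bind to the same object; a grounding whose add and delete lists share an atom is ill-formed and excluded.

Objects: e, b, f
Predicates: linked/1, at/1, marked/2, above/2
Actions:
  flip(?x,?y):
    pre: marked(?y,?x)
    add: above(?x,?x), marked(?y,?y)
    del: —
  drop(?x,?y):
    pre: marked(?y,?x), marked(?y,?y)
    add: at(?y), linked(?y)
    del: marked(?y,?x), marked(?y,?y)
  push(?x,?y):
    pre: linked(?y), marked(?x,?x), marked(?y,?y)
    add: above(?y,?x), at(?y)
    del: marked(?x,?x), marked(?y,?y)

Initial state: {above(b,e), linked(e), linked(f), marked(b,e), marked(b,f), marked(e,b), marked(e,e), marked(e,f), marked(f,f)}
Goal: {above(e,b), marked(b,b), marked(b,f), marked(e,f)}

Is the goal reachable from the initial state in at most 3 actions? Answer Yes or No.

1. flip(e,b)  →  {above(b,e), above(e,e), linked(e), linked(f), marked(b,b), marked(b,e), marked(b,f), marked(e,b), marked(e,e), marked(e,f), marked(f,f)}
2. push(b,e)  →  {above(b,e), above(e,b), above(e,e), at(e), linked(e), linked(f), marked(b,e), marked(b,f), marked(e,b), marked(e,f), marked(f,f)}
3. flip(e,b)  →  {above(b,e), above(e,b), above(e,e), at(e), linked(e), linked(f), marked(b,b), marked(b,e), marked(b,f), marked(e,b), marked(e,f), marked(f,f)}
optimal plan length = 3; 3 ≤ 3

Yes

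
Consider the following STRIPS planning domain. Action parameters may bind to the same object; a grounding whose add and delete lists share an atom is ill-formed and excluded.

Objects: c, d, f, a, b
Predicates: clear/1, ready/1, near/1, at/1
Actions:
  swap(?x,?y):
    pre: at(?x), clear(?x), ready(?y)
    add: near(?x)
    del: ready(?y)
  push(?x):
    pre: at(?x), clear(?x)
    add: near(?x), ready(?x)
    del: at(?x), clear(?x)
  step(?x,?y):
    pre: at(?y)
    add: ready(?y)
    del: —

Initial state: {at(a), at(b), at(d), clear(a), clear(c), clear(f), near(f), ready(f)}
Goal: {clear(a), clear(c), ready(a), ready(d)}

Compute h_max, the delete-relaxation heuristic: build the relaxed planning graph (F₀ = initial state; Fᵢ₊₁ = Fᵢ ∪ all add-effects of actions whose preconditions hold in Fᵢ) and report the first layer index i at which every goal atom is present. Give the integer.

F0 = init (8 atoms)
F1 = F0 ∪ {near(a), ready(a), ready(b), ready(d)}  (12 atoms)
goal ⊆ F1  ⇒  h_max = 1

1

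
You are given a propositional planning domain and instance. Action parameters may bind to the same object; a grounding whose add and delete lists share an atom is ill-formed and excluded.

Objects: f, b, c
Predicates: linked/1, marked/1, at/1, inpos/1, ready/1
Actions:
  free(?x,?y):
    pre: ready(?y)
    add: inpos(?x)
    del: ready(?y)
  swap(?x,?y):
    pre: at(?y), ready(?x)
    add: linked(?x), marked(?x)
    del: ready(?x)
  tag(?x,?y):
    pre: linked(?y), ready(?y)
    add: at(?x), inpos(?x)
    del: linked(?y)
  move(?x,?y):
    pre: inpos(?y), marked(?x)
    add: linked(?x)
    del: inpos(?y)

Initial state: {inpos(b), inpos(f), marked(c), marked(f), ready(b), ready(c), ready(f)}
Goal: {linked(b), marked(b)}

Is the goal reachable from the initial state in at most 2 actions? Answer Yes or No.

No

1. move(f,f)  →  {inpos(b), linked(f), marked(c), marked(f), ready(b), ready(c), ready(f)}
2. tag(f,f)  →  {at(f), inpos(b), inpos(f), marked(c), marked(f), ready(b), ready(c), ready(f)}
3. swap(b,f)  →  {at(f), inpos(b), inpos(f), linked(b), marked(b), marked(c), marked(f), ready(c), ready(f)}
optimal plan length = 3; 3 > 2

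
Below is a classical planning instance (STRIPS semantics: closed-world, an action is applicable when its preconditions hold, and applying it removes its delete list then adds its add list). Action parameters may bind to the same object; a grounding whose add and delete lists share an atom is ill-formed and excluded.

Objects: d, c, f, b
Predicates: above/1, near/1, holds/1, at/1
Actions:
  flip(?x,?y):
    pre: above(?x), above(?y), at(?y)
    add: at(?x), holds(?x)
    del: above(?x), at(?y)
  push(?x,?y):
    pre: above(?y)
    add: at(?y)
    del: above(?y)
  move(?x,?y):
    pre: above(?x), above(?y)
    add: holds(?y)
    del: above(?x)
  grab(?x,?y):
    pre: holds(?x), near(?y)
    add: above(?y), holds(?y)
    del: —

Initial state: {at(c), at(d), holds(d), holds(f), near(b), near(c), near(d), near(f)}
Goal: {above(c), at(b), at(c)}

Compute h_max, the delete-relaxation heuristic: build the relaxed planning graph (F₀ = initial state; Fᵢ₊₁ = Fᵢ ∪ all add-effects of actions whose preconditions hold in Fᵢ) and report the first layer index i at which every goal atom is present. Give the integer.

2

F0 = init (8 atoms)
F1 = F0 ∪ {above(b), above(c), above(d), above(f), holds(b), holds(c)}  (14 atoms)
F2 = F1 ∪ {at(b), at(f)}  (16 atoms)
goal ⊆ F2  ⇒  h_max = 2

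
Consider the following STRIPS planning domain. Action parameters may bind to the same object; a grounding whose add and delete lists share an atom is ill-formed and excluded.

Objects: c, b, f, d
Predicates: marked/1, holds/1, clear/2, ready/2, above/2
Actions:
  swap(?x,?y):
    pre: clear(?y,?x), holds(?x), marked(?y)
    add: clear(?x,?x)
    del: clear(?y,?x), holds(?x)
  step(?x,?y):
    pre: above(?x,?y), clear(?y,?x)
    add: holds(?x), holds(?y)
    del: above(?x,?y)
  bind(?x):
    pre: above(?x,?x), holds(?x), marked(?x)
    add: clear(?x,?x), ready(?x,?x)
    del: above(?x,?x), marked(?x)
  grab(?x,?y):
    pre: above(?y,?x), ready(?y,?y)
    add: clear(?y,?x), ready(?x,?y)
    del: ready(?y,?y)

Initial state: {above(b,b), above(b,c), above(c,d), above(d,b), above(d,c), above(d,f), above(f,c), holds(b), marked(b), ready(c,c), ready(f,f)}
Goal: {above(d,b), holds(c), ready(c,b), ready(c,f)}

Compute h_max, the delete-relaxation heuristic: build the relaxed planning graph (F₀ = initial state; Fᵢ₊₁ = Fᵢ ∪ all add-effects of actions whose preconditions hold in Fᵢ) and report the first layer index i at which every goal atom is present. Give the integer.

2

F0 = init (11 atoms)
F1 = F0 ∪ {clear(b,b), clear(c,d), clear(f,c), ready(b,b), ready(c,f), ready(d,c)}  (17 atoms)
F2 = F1 ∪ {clear(b,c), holds(c), holds(d), ready(c,b)}  (21 atoms)
goal ⊆ F2  ⇒  h_max = 2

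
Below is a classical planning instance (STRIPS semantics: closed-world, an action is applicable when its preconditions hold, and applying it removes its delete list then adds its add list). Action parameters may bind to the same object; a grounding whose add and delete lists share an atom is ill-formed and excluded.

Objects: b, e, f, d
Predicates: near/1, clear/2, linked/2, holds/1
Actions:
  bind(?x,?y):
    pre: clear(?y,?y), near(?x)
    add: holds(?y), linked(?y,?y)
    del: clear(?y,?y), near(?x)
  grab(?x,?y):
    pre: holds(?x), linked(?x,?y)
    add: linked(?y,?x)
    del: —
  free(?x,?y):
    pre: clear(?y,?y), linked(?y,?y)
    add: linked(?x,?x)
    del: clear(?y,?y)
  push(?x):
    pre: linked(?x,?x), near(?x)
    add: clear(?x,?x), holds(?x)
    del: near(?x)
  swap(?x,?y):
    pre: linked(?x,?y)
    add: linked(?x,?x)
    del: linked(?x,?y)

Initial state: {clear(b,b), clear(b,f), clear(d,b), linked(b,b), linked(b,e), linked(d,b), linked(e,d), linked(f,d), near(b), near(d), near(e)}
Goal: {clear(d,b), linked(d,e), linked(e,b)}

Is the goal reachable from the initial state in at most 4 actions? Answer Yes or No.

No

1. free(e,b)  →  {clear(b,f), clear(d,b), linked(b,b), linked(b,e), linked(d,b), linked(e,d), linked(e,e), linked(f,d), near(b), near(d), near(e)}
2. push(b)  →  {clear(b,b), clear(b,f), clear(d,b), holds(b), linked(b,b), linked(b,e), linked(d,b), linked(e,d), linked(e,e), linked(f,d), near(d), near(e)}
3. grab(b,e)  →  {clear(b,b), clear(b,f), clear(d,b), holds(b), linked(b,b), linked(b,e), linked(d,b), linked(e,b), linked(e,d), linked(e,e), linked(f,d), near(d), near(e)}
4. push(e)  →  {clear(b,b), clear(b,f), clear(d,b), clear(e,e), holds(b), holds(e), linked(b,b), linked(b,e), linked(d,b), linked(e,b), linked(e,d), linked(e,e), linked(f,d), near(d)}
5. grab(e,d)  →  {clear(b,b), clear(b,f), clear(d,b), clear(e,e), holds(b), holds(e), linked(b,b), linked(b,e), linked(d,b), linked(d,e), linked(e,b), linked(e,d), linked(e,e), linked(f,d), near(d)}
optimal plan length = 5; 5 > 4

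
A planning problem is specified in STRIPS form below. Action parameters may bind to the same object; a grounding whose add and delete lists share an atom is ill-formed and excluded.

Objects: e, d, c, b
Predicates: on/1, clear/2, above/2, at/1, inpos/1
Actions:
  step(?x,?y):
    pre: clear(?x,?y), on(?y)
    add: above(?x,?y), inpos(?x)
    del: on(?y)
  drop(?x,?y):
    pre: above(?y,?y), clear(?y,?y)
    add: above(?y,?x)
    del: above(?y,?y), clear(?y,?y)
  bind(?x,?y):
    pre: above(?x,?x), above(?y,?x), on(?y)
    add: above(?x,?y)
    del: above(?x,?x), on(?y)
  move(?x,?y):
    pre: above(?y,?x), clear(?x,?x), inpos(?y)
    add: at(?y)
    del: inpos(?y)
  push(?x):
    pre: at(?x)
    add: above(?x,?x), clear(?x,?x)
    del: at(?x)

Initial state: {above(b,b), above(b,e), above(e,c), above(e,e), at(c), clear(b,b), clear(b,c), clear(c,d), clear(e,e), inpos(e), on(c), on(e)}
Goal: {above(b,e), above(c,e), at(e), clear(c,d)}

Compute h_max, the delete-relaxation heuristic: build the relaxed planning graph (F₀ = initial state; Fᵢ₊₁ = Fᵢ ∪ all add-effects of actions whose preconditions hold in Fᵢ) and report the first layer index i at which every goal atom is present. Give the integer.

2

F0 = init (12 atoms)
F1 = F0 ∪ {above(b,c), above(b,d), above(c,c), above(e,b), above(e,d), at(e), clear(c,c), inpos(b)}  (20 atoms)
F2 = F1 ∪ {above(c,b), above(c,d), above(c,e), at(b), inpos(c)}  (25 atoms)
goal ⊆ F2  ⇒  h_max = 2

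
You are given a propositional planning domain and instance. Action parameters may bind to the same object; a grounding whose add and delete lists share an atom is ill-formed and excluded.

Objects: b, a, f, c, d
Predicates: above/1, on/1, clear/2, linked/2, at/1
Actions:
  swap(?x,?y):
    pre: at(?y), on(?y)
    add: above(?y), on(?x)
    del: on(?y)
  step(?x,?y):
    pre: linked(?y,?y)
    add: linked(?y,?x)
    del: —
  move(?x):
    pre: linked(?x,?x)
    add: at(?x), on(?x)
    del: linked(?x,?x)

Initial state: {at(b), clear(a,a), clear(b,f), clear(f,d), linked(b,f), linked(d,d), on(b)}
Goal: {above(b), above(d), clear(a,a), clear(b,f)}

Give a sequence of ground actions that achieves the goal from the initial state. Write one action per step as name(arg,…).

1. swap(a,b)  →  {above(b), at(b), clear(a,a), clear(b,f), clear(f,d), linked(b,f), linked(d,d), on(a)}
2. move(d)  →  {above(b), at(b), at(d), clear(a,a), clear(b,f), clear(f,d), linked(b,f), on(a), on(d)}
3. swap(b,d)  →  {above(b), above(d), at(b), at(d), clear(a,a), clear(b,f), clear(f,d), linked(b,f), on(a), on(b)}

swap(a,b); move(d); swap(b,d)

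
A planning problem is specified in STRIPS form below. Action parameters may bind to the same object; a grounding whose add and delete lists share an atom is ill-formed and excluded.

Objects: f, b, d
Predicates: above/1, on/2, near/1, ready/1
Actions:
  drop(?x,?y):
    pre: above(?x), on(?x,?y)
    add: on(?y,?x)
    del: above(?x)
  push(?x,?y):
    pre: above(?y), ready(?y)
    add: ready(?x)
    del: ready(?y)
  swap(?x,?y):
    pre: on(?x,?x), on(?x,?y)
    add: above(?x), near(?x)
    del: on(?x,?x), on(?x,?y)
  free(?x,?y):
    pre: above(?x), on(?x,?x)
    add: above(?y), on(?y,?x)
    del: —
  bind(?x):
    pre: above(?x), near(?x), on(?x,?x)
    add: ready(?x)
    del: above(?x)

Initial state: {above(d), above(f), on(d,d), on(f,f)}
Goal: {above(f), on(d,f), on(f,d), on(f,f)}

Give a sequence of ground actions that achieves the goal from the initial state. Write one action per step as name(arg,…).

free(f,d); drop(d,f)

1. free(f,d)  →  {above(d), above(f), on(d,d), on(d,f), on(f,f)}
2. drop(d,f)  →  {above(f), on(d,d), on(d,f), on(f,d), on(f,f)}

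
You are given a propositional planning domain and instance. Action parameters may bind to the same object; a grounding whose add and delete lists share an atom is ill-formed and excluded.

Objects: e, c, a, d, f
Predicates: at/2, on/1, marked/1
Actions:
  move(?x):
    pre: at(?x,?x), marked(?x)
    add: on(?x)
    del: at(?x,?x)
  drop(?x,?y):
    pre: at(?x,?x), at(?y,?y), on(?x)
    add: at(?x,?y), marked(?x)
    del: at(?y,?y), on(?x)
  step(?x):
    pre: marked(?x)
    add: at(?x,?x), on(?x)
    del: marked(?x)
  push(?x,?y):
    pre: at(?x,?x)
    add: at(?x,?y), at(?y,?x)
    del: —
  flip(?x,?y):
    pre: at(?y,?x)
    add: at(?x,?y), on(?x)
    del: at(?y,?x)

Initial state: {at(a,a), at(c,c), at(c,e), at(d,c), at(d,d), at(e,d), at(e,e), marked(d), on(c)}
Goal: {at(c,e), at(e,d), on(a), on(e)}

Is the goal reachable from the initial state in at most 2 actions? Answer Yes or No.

No

1. push(e,a)  →  {at(a,a), at(a,e), at(c,c), at(c,e), at(d,c), at(d,d), at(e,a), at(e,d), at(e,e), marked(d), on(c)}
2. flip(e,a)  →  {at(a,a), at(c,c), at(c,e), at(d,c), at(d,d), at(e,a), at(e,d), at(e,e), marked(d), on(c), on(e)}
3. flip(a,e)  →  {at(a,a), at(a,e), at(c,c), at(c,e), at(d,c), at(d,d), at(e,d), at(e,e), marked(d), on(a), on(c), on(e)}
optimal plan length = 3; 3 > 2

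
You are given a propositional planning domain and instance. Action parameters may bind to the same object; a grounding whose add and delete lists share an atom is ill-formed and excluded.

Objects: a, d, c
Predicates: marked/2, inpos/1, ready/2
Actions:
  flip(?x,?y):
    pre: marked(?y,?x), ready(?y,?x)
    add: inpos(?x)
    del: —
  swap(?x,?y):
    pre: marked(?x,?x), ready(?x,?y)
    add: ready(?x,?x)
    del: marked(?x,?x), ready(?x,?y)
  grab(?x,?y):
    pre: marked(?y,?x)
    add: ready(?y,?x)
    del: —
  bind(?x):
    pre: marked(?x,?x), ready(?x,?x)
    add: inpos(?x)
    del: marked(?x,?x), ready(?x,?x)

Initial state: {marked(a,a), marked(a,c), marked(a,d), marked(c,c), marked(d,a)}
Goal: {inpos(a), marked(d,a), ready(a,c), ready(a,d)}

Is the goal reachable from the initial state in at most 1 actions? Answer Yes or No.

1. grab(a,a)  →  {marked(a,a), marked(a,c), marked(a,d), marked(c,c), marked(d,a), ready(a,a)}
2. flip(a,a)  →  {inpos(a), marked(a,a), marked(a,c), marked(a,d), marked(c,c), marked(d,a), ready(a,a)}
3. grab(d,a)  →  {inpos(a), marked(a,a), marked(a,c), marked(a,d), marked(c,c), marked(d,a), ready(a,a), ready(a,d)}
4. grab(c,a)  →  {inpos(a), marked(a,a), marked(a,c), marked(a,d), marked(c,c), marked(d,a), ready(a,a), ready(a,c), ready(a,d)}
optimal plan length = 4; 4 > 1

No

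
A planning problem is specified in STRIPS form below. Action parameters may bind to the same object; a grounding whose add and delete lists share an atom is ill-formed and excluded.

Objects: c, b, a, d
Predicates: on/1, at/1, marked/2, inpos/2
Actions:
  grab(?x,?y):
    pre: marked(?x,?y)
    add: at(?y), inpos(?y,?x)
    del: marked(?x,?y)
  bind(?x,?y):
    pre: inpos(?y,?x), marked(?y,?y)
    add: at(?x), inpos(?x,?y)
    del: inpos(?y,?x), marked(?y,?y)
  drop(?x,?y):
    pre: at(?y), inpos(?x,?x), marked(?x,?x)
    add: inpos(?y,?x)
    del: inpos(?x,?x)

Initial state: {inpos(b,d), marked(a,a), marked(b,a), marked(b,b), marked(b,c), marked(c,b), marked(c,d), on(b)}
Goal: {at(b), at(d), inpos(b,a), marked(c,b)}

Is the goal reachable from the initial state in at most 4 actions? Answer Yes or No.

1. grab(c,d)  →  {at(d), inpos(b,d), inpos(d,c), marked(a,a), marked(b,a), marked(b,b), marked(b,c), marked(c,b), on(b)}
2. grab(b,a)  →  {at(a), at(d), inpos(a,b), inpos(b,d), inpos(d,c), marked(a,a), marked(b,b), marked(b,c), marked(c,b), on(b)}
3. bind(b,a)  →  {at(a), at(b), at(d), inpos(b,a), inpos(b,d), inpos(d,c), marked(b,b), marked(b,c), marked(c,b), on(b)}
optimal plan length = 3; 3 ≤ 4

Yes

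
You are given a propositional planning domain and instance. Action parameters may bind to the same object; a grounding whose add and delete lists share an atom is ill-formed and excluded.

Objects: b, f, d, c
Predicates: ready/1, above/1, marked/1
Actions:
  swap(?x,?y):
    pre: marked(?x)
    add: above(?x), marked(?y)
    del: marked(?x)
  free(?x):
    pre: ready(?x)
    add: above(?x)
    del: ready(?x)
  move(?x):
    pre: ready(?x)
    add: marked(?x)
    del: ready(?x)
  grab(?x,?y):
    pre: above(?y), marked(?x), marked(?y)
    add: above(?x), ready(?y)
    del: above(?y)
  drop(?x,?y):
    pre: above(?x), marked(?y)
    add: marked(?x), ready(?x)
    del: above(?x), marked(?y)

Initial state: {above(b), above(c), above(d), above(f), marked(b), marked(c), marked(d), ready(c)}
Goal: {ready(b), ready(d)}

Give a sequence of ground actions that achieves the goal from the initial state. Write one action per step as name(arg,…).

1. grab(b,d)  →  {above(b), above(c), above(f), marked(b), marked(c), marked(d), ready(c), ready(d)}
2. grab(d,b)  →  {above(c), above(d), above(f), marked(b), marked(c), marked(d), ready(b), ready(c), ready(d)}

grab(b,d); grab(d,b)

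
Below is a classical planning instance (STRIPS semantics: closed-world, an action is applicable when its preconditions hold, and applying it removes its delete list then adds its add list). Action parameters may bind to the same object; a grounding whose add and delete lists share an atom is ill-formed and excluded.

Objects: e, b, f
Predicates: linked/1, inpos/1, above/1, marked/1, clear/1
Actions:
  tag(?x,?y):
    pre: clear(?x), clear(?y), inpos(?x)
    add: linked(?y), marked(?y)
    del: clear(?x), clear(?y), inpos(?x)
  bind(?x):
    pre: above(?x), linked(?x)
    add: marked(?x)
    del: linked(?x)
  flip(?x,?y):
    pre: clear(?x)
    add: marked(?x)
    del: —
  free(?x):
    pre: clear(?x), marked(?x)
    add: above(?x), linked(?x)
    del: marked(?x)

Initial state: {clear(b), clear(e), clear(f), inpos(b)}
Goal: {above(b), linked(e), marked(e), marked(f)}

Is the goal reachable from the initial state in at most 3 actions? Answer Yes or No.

1. flip(b,e)  →  {clear(b), clear(e), clear(f), inpos(b), marked(b)}
2. flip(f,e)  →  {clear(b), clear(e), clear(f), inpos(b), marked(b), marked(f)}
3. free(b)  →  {above(b), clear(b), clear(e), clear(f), inpos(b), linked(b), marked(f)}
4. tag(b,e)  →  {above(b), clear(f), linked(b), linked(e), marked(e), marked(f)}
optimal plan length = 4; 4 > 3

No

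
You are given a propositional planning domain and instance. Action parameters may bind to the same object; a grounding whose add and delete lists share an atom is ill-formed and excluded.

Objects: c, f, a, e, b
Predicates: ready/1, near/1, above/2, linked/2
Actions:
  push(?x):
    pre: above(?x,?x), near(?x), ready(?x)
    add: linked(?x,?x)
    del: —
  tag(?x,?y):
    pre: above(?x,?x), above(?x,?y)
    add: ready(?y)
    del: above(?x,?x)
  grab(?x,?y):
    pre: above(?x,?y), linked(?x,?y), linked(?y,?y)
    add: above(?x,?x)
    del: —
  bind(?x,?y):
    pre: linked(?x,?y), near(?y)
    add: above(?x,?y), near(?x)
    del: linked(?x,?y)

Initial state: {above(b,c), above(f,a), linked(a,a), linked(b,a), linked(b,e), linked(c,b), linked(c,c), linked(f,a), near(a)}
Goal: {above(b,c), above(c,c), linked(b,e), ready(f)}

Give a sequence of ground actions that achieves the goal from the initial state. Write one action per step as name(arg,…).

1. grab(f,a)  →  {above(b,c), above(f,a), above(f,f), linked(a,a), linked(b,a), linked(b,e), linked(c,b), linked(c,c), linked(f,a), near(a)}
2. tag(f,f)  →  {above(b,c), above(f,a), linked(a,a), linked(b,a), linked(b,e), linked(c,b), linked(c,c), linked(f,a), near(a), ready(f)}
3. bind(b,a)  →  {above(b,a), above(b,c), above(f,a), linked(a,a), linked(b,e), linked(c,b), linked(c,c), linked(f,a), near(a), near(b), ready(f)}
4. bind(c,b)  →  {above(b,a), above(b,c), above(c,b), above(f,a), linked(a,a), linked(b,e), linked(c,c), linked(f,a), near(a), near(b), near(c), ready(f)}
5. bind(c,c)  →  {above(b,a), above(b,c), above(c,b), above(c,c), above(f,a), linked(a,a), linked(b,e), linked(f,a), near(a), near(b), near(c), ready(f)}

grab(f,a); tag(f,f); bind(b,a); bind(c,b); bind(c,c)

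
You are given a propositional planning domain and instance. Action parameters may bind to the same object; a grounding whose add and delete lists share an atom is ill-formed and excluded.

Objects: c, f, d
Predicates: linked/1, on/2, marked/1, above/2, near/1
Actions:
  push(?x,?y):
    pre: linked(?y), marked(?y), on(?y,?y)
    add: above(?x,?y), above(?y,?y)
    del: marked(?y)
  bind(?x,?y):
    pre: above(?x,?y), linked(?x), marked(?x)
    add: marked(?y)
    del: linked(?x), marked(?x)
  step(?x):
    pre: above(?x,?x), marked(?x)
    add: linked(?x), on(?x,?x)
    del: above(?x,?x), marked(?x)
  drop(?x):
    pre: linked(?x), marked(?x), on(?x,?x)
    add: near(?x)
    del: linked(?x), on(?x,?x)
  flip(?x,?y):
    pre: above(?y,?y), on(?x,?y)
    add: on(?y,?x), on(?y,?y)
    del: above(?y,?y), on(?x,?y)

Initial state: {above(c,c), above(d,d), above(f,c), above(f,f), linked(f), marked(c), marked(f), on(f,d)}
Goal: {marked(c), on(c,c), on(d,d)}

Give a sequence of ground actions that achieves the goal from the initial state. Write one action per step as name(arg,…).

step(c); bind(f,c); flip(f,d)

1. step(c)  →  {above(d,d), above(f,c), above(f,f), linked(c), linked(f), marked(f), on(c,c), on(f,d)}
2. bind(f,c)  →  {above(d,d), above(f,c), above(f,f), linked(c), marked(c), on(c,c), on(f,d)}
3. flip(f,d)  →  {above(f,c), above(f,f), linked(c), marked(c), on(c,c), on(d,d), on(d,f)}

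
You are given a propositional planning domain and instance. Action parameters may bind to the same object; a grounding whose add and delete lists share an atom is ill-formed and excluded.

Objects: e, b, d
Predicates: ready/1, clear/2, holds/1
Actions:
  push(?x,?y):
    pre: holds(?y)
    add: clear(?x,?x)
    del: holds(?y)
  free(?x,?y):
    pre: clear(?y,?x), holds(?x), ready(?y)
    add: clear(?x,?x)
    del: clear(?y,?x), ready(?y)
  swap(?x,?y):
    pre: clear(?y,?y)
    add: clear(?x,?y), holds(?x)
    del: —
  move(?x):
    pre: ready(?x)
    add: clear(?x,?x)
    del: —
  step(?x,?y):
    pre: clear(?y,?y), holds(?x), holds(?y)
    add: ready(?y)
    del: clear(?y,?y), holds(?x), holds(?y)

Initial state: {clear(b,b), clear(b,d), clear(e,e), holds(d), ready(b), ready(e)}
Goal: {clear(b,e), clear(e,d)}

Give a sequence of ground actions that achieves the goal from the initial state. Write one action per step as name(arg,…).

push(d,d); swap(e,d); swap(b,e)

1. push(d,d)  →  {clear(b,b), clear(b,d), clear(d,d), clear(e,e), ready(b), ready(e)}
2. swap(e,d)  →  {clear(b,b), clear(b,d), clear(d,d), clear(e,d), clear(e,e), holds(e), ready(b), ready(e)}
3. swap(b,e)  →  {clear(b,b), clear(b,d), clear(b,e), clear(d,d), clear(e,d), clear(e,e), holds(b), holds(e), ready(b), ready(e)}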